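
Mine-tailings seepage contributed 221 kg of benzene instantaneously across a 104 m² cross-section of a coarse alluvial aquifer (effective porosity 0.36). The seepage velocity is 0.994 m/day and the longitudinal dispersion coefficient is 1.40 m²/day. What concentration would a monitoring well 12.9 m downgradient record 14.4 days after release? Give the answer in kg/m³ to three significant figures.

For an instantaneous plane source, C(x,t) = M/(n_e·A·√(4πDt)) · exp(−(x−vt)²/(4Dt)), with n_e·A the pore (flow) area.
Plume center vt = 0.994 × 14.4 = 14.3136 m, so the well at 12.9 m is 1.4136 m upgradient of the peak.
√(4πDt) = 15.92 m, giving peak height M/(n_e·A·√(4πDt)) = 221/(0.36 × 104 × 15.92) = 0.3708 kg/m³.
(x−vt)²/(4Dt) = (-1.4136)²/(4 × 1.40 × 14.4) = 0.02478; exp(−0.02478) = 0.9755.
C = 0.3708 × 0.9755 = 0.362 kg/m³.

0.362 kg/m³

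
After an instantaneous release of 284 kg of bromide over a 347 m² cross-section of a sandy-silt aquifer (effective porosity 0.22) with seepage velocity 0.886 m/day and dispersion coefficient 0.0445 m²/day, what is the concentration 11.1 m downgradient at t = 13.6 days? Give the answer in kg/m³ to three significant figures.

For an instantaneous plane source, C(x,t) = M/(n_e·A·√(4πDt)) · exp(−(x−vt)²/(4Dt)), with n_e·A the pore (flow) area.
Plume center vt = 0.886 × 13.6 = 12.0496 m, so the well at 11.1 m is 0.9496 m upgradient of the peak.
√(4πDt) = 2.758 m, giving peak height M/(n_e·A·√(4πDt)) = 284/(0.22 × 347 × 2.758) = 1.349 kg/m³.
(x−vt)²/(4Dt) = (-0.9496)²/(4 × 0.0445 × 13.6) = 0.3725; exp(−0.3725) = 0.6890.
C = 1.349 × 0.6890 = 0.929 kg/m³.

0.929 kg/m³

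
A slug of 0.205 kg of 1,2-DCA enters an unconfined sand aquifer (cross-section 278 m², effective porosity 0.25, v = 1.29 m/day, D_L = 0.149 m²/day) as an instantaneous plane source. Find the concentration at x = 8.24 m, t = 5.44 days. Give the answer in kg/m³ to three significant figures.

0.000583 kg/m³

For an instantaneous plane source, C(x,t) = M/(n_e·A·√(4πDt)) · exp(−(x−vt)²/(4Dt)), with n_e·A the pore (flow) area.
Plume center vt = 1.29 × 5.44 = 7.0176 m, so the well at 8.24 m is 1.2224 m downgradient of the peak.
√(4πDt) = 3.192 m, giving peak height M/(n_e·A·√(4πDt)) = 0.205/(0.25 × 278 × 3.192) = 0.0009241 kg/m³.
(x−vt)²/(4Dt) = (1.2224)²/(4 × 0.149 × 5.44) = 0.4609; exp(−0.4609) = 0.6307.
C = 0.0009241 × 0.6307 = 0.000583 kg/m³.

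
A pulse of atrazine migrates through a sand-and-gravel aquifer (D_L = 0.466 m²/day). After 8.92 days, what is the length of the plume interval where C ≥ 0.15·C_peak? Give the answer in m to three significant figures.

11.2 m

The plume is Gaussian with σ = √(2Dt) = √(2 × 0.466 × 8.92) = 2.883 m.
C/C_peak = exp(−Δx²/(2σ²)) = 0.15 ⇒ Δx = σ·√(−2 ln 0.15) = 2.883 × 1.948 = 5.616 m.
Width = 2Δx = 11.2 m.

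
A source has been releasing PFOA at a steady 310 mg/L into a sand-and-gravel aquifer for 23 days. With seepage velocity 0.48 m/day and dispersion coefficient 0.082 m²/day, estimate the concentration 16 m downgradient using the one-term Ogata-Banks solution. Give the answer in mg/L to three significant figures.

For a continuous step input, C/C₀ ≈ ½·erfc((x−vt)/(2√(Dt))).
vt = 0.48 × 23 = 11.04 m and 2√(Dt) = 2√(0.082 × 23) = 2.747 m.
Argument (x−vt)/(2√(Dt)) = (16 − 11.04)/2.747 = 1.806; ½·erfc(1.806) = 0.005324.
C = 310 × 0.005324 = 1.65 mg/L.

1.65 mg/L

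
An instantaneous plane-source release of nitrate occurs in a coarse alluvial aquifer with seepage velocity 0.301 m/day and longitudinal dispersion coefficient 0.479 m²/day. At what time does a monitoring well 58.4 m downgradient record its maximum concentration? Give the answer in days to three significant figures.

189 days

For the 1D instantaneous-source solution, setting ∂C/∂t = 0 at fixed x gives v²t² + 2Dt − x² = 0, so t = (√(D² + v²x²) − D)/v².
√(D² + v²x²) = √(0.479² + 0.301² × 58.4²) = 17.58; v² = 0.090601.
t = (17.58 − 0.479)/0.090601 = 189 days (vs. the pure-advection estimate x/v = 194 d).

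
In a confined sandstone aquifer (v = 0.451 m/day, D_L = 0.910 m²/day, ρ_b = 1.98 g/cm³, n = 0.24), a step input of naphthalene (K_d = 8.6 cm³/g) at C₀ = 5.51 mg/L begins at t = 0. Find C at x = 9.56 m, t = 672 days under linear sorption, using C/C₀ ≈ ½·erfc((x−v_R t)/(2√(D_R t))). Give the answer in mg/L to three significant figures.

Retardation factor R = 1 + ρ_b·K_d/n = 1 + 1.98 × 8.6/0.24 = 71.95.
Sorption retards both mechanisms: v_R = v/R = 0.006268 m/day, D_R = D/R = 0.01265 m²/day.
v_R·t = 0.006268 × 672 = 4.212096 m; 2√(D_R t) = 5.831 m; argument = (9.56 − 4.212096)/5.831 = 0.9172.
C = C₀ × ½·erfc(0.9172) = 5.51 × 0.09730 = 0.536 mg/L.

0.536 mg/L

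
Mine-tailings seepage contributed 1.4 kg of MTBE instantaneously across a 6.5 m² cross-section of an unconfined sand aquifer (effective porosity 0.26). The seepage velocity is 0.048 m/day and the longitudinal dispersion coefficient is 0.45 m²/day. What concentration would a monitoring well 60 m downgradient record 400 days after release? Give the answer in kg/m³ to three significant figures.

0.00173 kg/m³

For an instantaneous plane source, C(x,t) = M/(n_e·A·√(4πDt)) · exp(−(x−vt)²/(4Dt)), with n_e·A the pore (flow) area.
Plume center vt = 0.048 × 400 = 19.2 m, so the well at 60 m is 40.8 m downgradient of the peak.
√(4πDt) = 47.56 m, giving peak height M/(n_e·A·√(4πDt)) = 1.4/(0.26 × 6.5 × 47.56) = 0.01742 kg/m³.
(x−vt)²/(4Dt) = (40.8)²/(4 × 0.45 × 400) = 2.312; exp(−2.312) = 0.09906.
C = 0.01742 × 0.09906 = 0.00173 kg/m³.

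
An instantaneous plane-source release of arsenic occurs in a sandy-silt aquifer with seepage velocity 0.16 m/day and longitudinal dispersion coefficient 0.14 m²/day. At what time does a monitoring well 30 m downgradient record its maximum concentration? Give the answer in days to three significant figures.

182 days

For the 1D instantaneous-source solution, setting ∂C/∂t = 0 at fixed x gives v²t² + 2Dt − x² = 0, so t = (√(D² + v²x²) − D)/v².
√(D² + v²x²) = √(0.14² + 0.16² × 30²) = 4.802; v² = 0.0256.
t = (4.802 − 0.14)/0.0256 = 182 days (vs. the pure-advection estimate x/v = 188 d).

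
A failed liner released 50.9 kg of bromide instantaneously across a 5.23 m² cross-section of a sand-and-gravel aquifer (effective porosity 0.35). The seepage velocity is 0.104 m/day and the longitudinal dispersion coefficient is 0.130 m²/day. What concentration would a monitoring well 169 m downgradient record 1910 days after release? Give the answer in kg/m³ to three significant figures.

0.206 kg/m³

For an instantaneous plane source, C(x,t) = M/(n_e·A·√(4πDt)) · exp(−(x−vt)²/(4Dt)), with n_e·A the pore (flow) area.
Plume center vt = 0.104 × 1910 = 198.64 m, so the well at 169 m is 29.64 m upgradient of the peak.
√(4πDt) = 55.86 m, giving peak height M/(n_e·A·√(4πDt)) = 50.9/(0.35 × 5.23 × 55.86) = 0.4978 kg/m³.
(x−vt)²/(4Dt) = (-29.64)²/(4 × 0.130 × 1910) = 0.8845; exp(−0.8845) = 0.4129.
C = 0.4978 × 0.4129 = 0.206 kg/m³.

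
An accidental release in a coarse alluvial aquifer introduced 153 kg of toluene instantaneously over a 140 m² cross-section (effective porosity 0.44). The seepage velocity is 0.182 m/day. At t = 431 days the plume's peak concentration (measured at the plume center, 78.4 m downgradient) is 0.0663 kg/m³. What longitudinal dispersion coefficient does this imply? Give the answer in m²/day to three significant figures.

At the plume center C_max = M/(n_e·A·√(4πDt)), so D = M²/(4πt·(n_e·A·C_max)²).
n_e·A·C_max = 0.44 × 140 × 0.0663 = 4.084 kg/m.
D = 153²/(4π × 431 × 4.084²) = 0.259 m²/day.

0.259 m²/day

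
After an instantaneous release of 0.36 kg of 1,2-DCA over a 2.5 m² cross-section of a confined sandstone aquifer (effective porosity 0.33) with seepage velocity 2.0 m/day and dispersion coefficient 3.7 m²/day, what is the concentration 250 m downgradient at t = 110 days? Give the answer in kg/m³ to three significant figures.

0.00351 kg/m³

For an instantaneous plane source, C(x,t) = M/(n_e·A·√(4πDt)) · exp(−(x−vt)²/(4Dt)), with n_e·A the pore (flow) area.
Plume center vt = 2.0 × 110 = 220 m, so the well at 250 m is 30 m downgradient of the peak.
√(4πDt) = 71.52 m, giving peak height M/(n_e·A·√(4πDt)) = 0.36/(0.33 × 2.5 × 71.52) = 0.006101 kg/m³.
(x−vt)²/(4Dt) = (30)²/(4 × 3.7 × 110) = 0.5528; exp(−0.5528) = 0.5753.
C = 0.006101 × 0.5753 = 0.00351 kg/m³.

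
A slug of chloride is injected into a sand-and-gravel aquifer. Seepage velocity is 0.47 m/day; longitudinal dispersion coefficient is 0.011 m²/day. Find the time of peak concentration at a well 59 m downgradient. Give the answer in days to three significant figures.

For the 1D instantaneous-source solution, setting ∂C/∂t = 0 at fixed x gives v²t² + 2Dt − x² = 0, so t = (√(D² + v²x²) − D)/v².
√(D² + v²x²) = √(0.011² + 0.47² × 59²) = 27.73; v² = 0.2209.
t = (27.73 − 0.011)/0.2209 = 125 days (vs. the pure-advection estimate x/v = 126 d).

125 days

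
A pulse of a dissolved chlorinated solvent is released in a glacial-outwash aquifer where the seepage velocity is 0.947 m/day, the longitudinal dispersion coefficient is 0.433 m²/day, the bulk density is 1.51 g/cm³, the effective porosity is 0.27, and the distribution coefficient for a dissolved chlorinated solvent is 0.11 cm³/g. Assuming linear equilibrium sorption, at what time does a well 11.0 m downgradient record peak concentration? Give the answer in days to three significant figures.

Retardation factor R = 1 + ρ_b·K_d/n = 1 + 1.51 × 0.11/0.27 = 1.615.
Sorption retards both mechanisms: v_R = v/R = 0.5864 m/day, D_R = D/R = 0.2681 m²/day.
Peak time from v_R²t² + 2D_R t − x² = 0: t = (√(D_R² + v_R²x²) − D_R)/v_R².
√(D_R² + v_R²x²) = √(0.2681² + 0.5864² × 11.0²) = 6.456; v_R² = 0.3439.
t = (6.456 − 0.2681)/0.3439 = 18.0 days.

18.0 days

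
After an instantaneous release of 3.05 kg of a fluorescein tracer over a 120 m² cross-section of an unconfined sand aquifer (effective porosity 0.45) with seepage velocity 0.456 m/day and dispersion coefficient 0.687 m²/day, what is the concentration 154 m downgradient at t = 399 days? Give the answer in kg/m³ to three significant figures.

0.000472 kg/m³

For an instantaneous plane source, C(x,t) = M/(n_e·A·√(4πDt)) · exp(−(x−vt)²/(4Dt)), with n_e·A the pore (flow) area.
Plume center vt = 0.456 × 399 = 181.944 m, so the well at 154 m is 27.944 m upgradient of the peak.
√(4πDt) = 58.69 m, giving peak height M/(n_e·A·√(4πDt)) = 3.05/(0.45 × 120 × 58.69) = 0.0009624 kg/m³.
(x−vt)²/(4Dt) = (-27.944)²/(4 × 0.687 × 399) = 0.7122; exp(−0.7122) = 0.4906.
C = 0.0009624 × 0.4906 = 0.000472 kg/m³.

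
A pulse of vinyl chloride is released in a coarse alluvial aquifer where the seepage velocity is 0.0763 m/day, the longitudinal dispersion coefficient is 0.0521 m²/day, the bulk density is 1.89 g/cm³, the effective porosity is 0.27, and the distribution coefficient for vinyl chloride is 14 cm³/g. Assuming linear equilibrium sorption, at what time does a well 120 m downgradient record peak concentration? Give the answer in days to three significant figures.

Retardation factor R = 1 + ρ_b·K_d/n = 1 + 1.89 × 14/0.27 = 99.00.
Sorption retards both mechanisms: v_R = v/R = 0.0007707 m/day, D_R = D/R = 0.0005263 m²/day.
Peak time from v_R²t² + 2D_R t − x² = 0: t = (√(D_R² + v_R²x²) − D_R)/v_R².
√(D_R² + v_R²x²) = √(0.0005263² + 0.0007707² × 120²) = 0.09249; v_R² = 5.940e-07.
t = (0.09249 − 0.0005263)/5.940e-07 = 155000 days.

155000 days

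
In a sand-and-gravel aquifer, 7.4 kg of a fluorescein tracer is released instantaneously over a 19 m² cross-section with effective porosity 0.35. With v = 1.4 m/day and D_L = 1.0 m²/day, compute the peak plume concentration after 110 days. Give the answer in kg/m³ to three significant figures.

0.0299 kg/m³

The peak of an instantaneous 1D plume sits at x = vt; there the Gaussian factor is 1 and C_max = M/(n_e·A·√(4πDt)), where n_e·A is the pore area the mass is dissolved in.
√(4πDt) = √(4π × 1.0 × 110) = 37.18 m, so C_max = 7.4/(0.35 × 19 × 37.18) = 0.0299 kg/m³.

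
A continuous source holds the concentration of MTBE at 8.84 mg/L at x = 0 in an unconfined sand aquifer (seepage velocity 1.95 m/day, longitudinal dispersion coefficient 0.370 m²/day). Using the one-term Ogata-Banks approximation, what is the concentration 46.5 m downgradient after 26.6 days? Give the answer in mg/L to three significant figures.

For a continuous step input, C/C₀ ≈ ½·erfc((x−vt)/(2√(Dt))).
vt = 1.95 × 26.6 = 51.87 m and 2√(Dt) = 2√(0.370 × 26.6) = 6.274 m.
Argument (x−vt)/(2√(Dt)) = (46.5 − 51.87)/6.274 = -0.8559; ½·erfc(-0.8559) = 0.8869.
C = 8.84 × 0.8869 = 7.84 mg/L.

7.84 mg/L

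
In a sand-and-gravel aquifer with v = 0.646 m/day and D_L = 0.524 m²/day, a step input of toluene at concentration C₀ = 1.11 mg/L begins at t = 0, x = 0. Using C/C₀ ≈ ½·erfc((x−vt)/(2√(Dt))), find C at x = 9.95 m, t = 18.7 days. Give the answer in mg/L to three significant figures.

0.760 mg/L

For a continuous step input, C/C₀ ≈ ½·erfc((x−vt)/(2√(Dt))).
vt = 0.646 × 18.7 = 12.0802 m and 2√(Dt) = 2√(0.524 × 18.7) = 6.261 m.
Argument (x−vt)/(2√(Dt)) = (9.95 − 12.0802)/6.261 = -0.3402; ½·erfc(-0.3402) = 0.6848.
C = 1.11 × 0.6848 = 0.760 mg/L.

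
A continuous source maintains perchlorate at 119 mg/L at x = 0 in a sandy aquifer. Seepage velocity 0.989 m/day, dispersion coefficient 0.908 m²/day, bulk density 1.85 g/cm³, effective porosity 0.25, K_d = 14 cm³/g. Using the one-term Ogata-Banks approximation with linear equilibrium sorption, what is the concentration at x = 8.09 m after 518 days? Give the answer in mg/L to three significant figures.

17.1 mg/L

Retardation factor R = 1 + ρ_b·K_d/n = 1 + 1.85 × 14/0.25 = 104.6.
Sorption retards both mechanisms: v_R = v/R = 0.009455 m/day, D_R = D/R = 0.008681 m²/day.
v_R·t = 0.009455 × 518 = 4.89769 m; 2√(D_R t) = 4.241 m; argument = (8.09 − 4.89769)/4.241 = 0.7527.
C = C₀ × ½·erfc(0.7527) = 119 × 0.1436 = 17.1 mg/L.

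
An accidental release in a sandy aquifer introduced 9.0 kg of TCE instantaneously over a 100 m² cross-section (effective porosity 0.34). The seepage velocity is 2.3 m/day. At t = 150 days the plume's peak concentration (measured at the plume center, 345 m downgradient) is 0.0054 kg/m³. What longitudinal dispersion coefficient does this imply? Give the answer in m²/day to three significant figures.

1.27 m²/day

At the plume center C_max = M/(n_e·A·√(4πDt)), so D = M²/(4πt·(n_e·A·C_max)²).
n_e·A·C_max = 0.34 × 100 × 0.0054 = 0.1836 kg/m.
D = 9.0²/(4π × 150 × 0.1836²) = 1.27 m²/day.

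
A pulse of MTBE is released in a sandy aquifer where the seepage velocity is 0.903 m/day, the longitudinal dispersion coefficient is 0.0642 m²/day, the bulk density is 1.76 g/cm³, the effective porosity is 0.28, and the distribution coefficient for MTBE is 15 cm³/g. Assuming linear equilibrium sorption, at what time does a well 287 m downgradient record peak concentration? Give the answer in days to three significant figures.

Retardation factor R = 1 + ρ_b·K_d/n = 1 + 1.76 × 15/0.28 = 95.29.
Sorption retards both mechanisms: v_R = v/R = 0.009476 m/day, D_R = D/R = 0.0006737 m²/day.
Peak time from v_R²t² + 2D_R t − x² = 0: t = (√(D_R² + v_R²x²) − D_R)/v_R².
√(D_R² + v_R²x²) = √(0.0006737² + 0.009476² × 287²) = 2.720; v_R² = 8.979e-05.
t = (2.720 − 0.0006737)/8.979e-05 = 30300 days.

30300 days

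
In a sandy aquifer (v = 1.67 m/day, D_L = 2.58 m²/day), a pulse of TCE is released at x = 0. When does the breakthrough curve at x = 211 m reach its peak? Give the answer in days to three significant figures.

125 days

For the 1D instantaneous-source solution, setting ∂C/∂t = 0 at fixed x gives v²t² + 2Dt − x² = 0, so t = (√(D² + v²x²) − D)/v².
√(D² + v²x²) = √(2.58² + 1.67² × 211²) = 352.4; v² = 2.7889.
t = (352.4 − 2.58)/2.7889 = 125 days (vs. the pure-advection estimate x/v = 126 d).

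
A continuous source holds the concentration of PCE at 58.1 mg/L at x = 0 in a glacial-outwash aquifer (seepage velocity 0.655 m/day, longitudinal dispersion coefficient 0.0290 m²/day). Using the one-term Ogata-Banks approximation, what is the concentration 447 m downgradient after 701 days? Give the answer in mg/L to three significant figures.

For a continuous step input, C/C₀ ≈ ½·erfc((x−vt)/(2√(Dt))).
vt = 0.655 × 701 = 459.155 m and 2√(Dt) = 2√(0.0290 × 701) = 9.018 m.
Argument (x−vt)/(2√(Dt)) = (447 − 459.155)/9.018 = -1.348; ½·erfc(-1.348) = 0.9717.
C = 58.1 × 0.9717 = 56.5 mg/L.

56.5 mg/L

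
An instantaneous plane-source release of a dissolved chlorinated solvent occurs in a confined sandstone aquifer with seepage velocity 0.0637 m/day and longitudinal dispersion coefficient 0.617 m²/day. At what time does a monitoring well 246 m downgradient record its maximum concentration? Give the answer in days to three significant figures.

3710 days

For the 1D instantaneous-source solution, setting ∂C/∂t = 0 at fixed x gives v²t² + 2Dt − x² = 0, so t = (√(D² + v²x²) − D)/v².
√(D² + v²x²) = √(0.617² + 0.0637² × 246²) = 15.68; v² = 0.00405769.
t = (15.68 − 0.617)/0.00405769 = 3710 days (vs. the pure-advection estimate x/v = 3860 d).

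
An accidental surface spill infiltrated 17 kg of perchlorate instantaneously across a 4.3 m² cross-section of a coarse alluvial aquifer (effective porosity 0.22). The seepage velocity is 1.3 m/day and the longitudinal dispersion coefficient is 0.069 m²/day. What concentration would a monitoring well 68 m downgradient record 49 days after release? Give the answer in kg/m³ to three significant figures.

For an instantaneous plane source, C(x,t) = M/(n_e·A·√(4πDt)) · exp(−(x−vt)²/(4Dt)), with n_e·A the pore (flow) area.
Plume center vt = 1.3 × 49 = 63.7 m, so the well at 68 m is 4.3 m downgradient of the peak.
√(4πDt) = 6.518 m, giving peak height M/(n_e·A·√(4πDt)) = 17/(0.22 × 4.3 × 6.518) = 2.757 kg/m³.
(x−vt)²/(4Dt) = (4.3)²/(4 × 0.069 × 49) = 1.367; exp(−1.367) = 0.2549.
C = 2.757 × 0.2549 = 0.703 kg/m³.

0.703 kg/m³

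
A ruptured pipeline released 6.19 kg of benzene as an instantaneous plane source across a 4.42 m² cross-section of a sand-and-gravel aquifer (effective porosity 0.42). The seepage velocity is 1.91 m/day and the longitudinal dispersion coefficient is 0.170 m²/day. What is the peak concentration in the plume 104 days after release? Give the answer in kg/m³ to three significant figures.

The peak of an instantaneous 1D plume sits at x = vt; there the Gaussian factor is 1 and C_max = M/(n_e·A·√(4πDt)), where n_e·A is the pore area the mass is dissolved in.
√(4πDt) = √(4π × 0.170 × 104) = 14.91 m, so C_max = 6.19/(0.42 × 4.42 × 14.91) = 0.224 kg/m³.

0.224 kg/m³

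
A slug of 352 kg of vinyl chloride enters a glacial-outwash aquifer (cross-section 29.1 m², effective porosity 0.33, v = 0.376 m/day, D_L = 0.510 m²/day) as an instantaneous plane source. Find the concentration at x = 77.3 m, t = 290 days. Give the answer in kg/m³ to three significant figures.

0.155 kg/m³

For an instantaneous plane source, C(x,t) = M/(n_e·A·√(4πDt)) · exp(−(x−vt)²/(4Dt)), with n_e·A the pore (flow) area.
Plume center vt = 0.376 × 290 = 109.04 m, so the well at 77.3 m is 31.74 m upgradient of the peak.
√(4πDt) = 43.11 m, giving peak height M/(n_e·A·√(4πDt)) = 352/(0.33 × 29.1 × 43.11) = 0.8503 kg/m³.
(x−vt)²/(4Dt) = (-31.74)²/(4 × 0.510 × 290) = 1.703; exp(−1.703) = 0.1821.
C = 0.8503 × 0.1821 = 0.155 kg/m³.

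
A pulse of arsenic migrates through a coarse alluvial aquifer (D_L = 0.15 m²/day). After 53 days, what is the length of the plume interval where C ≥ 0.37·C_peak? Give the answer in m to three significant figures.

The plume is Gaussian with σ = √(2Dt) = √(2 × 0.15 × 53) = 3.987 m.
C/C_peak = exp(−Δx²/(2σ²)) = 0.37 ⇒ Δx = σ·√(−2 ln 0.37) = 3.987 × 1.410 = 5.622 m.
Width = 2Δx = 11.2 m.

11.2 m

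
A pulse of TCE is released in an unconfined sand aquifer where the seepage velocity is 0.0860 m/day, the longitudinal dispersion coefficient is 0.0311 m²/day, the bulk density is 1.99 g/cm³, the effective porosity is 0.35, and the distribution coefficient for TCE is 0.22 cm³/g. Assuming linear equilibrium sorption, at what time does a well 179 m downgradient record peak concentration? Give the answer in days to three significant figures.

4680 days

Retardation factor R = 1 + ρ_b·K_d/n = 1 + 1.99 × 0.22/0.35 = 2.251.
Sorption retards both mechanisms: v_R = v/R = 0.03821 m/day, D_R = D/R = 0.01382 m²/day.
Peak time from v_R²t² + 2D_R t − x² = 0: t = (√(D_R² + v_R²x²) − D_R)/v_R².
√(D_R² + v_R²x²) = √(0.01382² + 0.03821² × 179²) = 6.840; v_R² = 0.001460.
t = (6.840 − 0.01382)/0.001460 = 4680 days.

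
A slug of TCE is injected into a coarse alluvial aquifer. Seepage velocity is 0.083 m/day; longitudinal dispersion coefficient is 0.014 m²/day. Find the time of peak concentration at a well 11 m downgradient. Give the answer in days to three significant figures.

131 days

For the 1D instantaneous-source solution, setting ∂C/∂t = 0 at fixed x gives v²t² + 2Dt − x² = 0, so t = (√(D² + v²x²) − D)/v².
√(D² + v²x²) = √(0.014² + 0.083² × 11²) = 0.9131; v² = 0.006889.
t = (0.9131 − 0.014)/0.006889 = 131 days (vs. the pure-advection estimate x/v = 133 d).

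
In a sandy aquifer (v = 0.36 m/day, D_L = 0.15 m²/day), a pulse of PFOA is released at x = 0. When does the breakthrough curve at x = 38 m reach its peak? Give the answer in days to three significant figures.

For the 1D instantaneous-source solution, setting ∂C/∂t = 0 at fixed x gives v²t² + 2Dt − x² = 0, so t = (√(D² + v²x²) − D)/v².
√(D² + v²x²) = √(0.15² + 0.36² × 38²) = 13.68; v² = 0.1296.
t = (13.68 − 0.15)/0.1296 = 104 days (vs. the pure-advection estimate x/v = 106 d).

104 days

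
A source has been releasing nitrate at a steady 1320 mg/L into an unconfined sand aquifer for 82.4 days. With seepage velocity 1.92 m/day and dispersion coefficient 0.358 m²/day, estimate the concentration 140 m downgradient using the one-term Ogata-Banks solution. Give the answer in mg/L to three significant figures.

1310 mg/L

For a continuous step input, C/C₀ ≈ ½·erfc((x−vt)/(2√(Dt))).
vt = 1.92 × 82.4 = 158.208 m and 2√(Dt) = 2√(0.358 × 82.4) = 10.86 m.
Argument (x−vt)/(2√(Dt)) = (140 − 158.208)/10.86 = -1.677; ½·erfc(-1.677) = 0.9911.
C = 1320 × 0.9911 = 1310 mg/L.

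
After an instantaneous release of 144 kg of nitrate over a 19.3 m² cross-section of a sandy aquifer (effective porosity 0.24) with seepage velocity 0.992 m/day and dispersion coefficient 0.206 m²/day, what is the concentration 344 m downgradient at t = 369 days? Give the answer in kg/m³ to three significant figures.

0.203 kg/m³

For an instantaneous plane source, C(x,t) = M/(n_e·A·√(4πDt)) · exp(−(x−vt)²/(4Dt)), with n_e·A the pore (flow) area.
Plume center vt = 0.992 × 369 = 366.048 m, so the well at 344 m is 22.048 m upgradient of the peak.
√(4πDt) = 30.91 m, giving peak height M/(n_e·A·√(4πDt)) = 144/(0.24 × 19.3 × 30.91) = 1.006 kg/m³.
(x−vt)²/(4Dt) = (-22.048)²/(4 × 0.206 × 369) = 1.599; exp(−1.599) = 0.2021.
C = 1.006 × 0.2021 = 0.203 kg/m³.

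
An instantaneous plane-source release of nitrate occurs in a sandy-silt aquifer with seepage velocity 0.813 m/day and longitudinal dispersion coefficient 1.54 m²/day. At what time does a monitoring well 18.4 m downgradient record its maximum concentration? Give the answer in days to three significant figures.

20.4 days

For the 1D instantaneous-source solution, setting ∂C/∂t = 0 at fixed x gives v²t² + 2Dt − x² = 0, so t = (√(D² + v²x²) − D)/v².
√(D² + v²x²) = √(1.54² + 0.813² × 18.4²) = 15.04; v² = 0.660969.
t = (15.04 − 1.54)/0.660969 = 20.4 days (vs. the pure-advection estimate x/v = 22.6 d).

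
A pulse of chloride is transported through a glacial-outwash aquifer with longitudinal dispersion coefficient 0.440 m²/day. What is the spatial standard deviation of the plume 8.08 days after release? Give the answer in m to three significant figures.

2.67 m

Dispersive spreading gives a Gaussian with σ² = 2Dt; advection only shifts the center.
σ = √(2 × 0.440 × 8.08) = 2.67 m.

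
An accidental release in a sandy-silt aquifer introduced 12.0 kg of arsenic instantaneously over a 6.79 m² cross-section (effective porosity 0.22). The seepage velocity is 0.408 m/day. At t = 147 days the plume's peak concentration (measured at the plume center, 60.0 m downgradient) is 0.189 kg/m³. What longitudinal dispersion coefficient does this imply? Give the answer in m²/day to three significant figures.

At the plume center C_max = M/(n_e·A·√(4πDt)), so D = M²/(4πt·(n_e·A·C_max)²).
n_e·A·C_max = 0.22 × 6.79 × 0.189 = 0.2823 kg/m.
D = 12.0²/(4π × 147 × 0.2823²) = 0.978 m²/day.

0.978 m²/day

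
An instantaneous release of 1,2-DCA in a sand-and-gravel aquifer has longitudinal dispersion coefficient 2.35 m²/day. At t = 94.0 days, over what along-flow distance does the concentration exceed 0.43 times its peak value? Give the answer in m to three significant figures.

54.6 m

The plume is Gaussian with σ = √(2Dt) = √(2 × 2.35 × 94.0) = 21.02 m.
C/C_peak = exp(−Δx²/(2σ²)) = 0.43 ⇒ Δx = σ·√(−2 ln 0.43) = 21.02 × 1.299 = 27.30 m.
Width = 2Δx = 54.6 m.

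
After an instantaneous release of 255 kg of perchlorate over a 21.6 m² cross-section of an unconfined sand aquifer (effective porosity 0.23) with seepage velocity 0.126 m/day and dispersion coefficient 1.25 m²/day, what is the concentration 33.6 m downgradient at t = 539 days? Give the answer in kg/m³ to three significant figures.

For an instantaneous plane source, C(x,t) = M/(n_e·A·√(4πDt)) · exp(−(x−vt)²/(4Dt)), with n_e·A the pore (flow) area.
Plume center vt = 0.126 × 539 = 67.914 m, so the well at 33.6 m is 34.314 m upgradient of the peak.
√(4πDt) = 92.01 m, giving peak height M/(n_e·A·√(4πDt)) = 255/(0.23 × 21.6 × 92.01) = 0.5579 kg/m³.
(x−vt)²/(4Dt) = (-34.314)²/(4 × 1.25 × 539) = 0.4369; exp(−0.4369) = 0.6460.
C = 0.5579 × 0.6460 = 0.360 kg/m³.

0.360 kg/m³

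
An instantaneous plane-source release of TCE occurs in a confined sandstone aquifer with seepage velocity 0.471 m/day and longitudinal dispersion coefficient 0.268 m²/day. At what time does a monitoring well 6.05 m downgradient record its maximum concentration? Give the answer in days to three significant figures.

For the 1D instantaneous-source solution, setting ∂C/∂t = 0 at fixed x gives v²t² + 2Dt − x² = 0, so t = (√(D² + v²x²) − D)/v².
√(D² + v²x²) = √(0.268² + 0.471² × 6.05²) = 2.862; v² = 0.221841.
t = (2.862 − 0.268)/0.221841 = 11.7 days (vs. the pure-advection estimate x/v = 12.8 d).

11.7 days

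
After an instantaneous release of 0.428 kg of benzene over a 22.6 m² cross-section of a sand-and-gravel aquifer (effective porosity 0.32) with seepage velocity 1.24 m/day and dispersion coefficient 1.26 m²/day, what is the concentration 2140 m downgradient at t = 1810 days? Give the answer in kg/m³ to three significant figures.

For an instantaneous plane source, C(x,t) = M/(n_e·A·√(4πDt)) · exp(−(x−vt)²/(4Dt)), with n_e·A the pore (flow) area.
Plume center vt = 1.24 × 1810 = 2244.4 m, so the well at 2140 m is 104.4 m upgradient of the peak.
√(4πDt) = 169.3 m, giving peak height M/(n_e·A·√(4πDt)) = 0.428/(0.32 × 22.6 × 169.3) = 0.0003496 kg/m³.
(x−vt)²/(4Dt) = (-104.4)²/(4 × 1.26 × 1810) = 1.195; exp(−1.195) = 0.3027.
C = 0.0003496 × 0.3027 = 0.000106 kg/m³.

0.000106 kg/m³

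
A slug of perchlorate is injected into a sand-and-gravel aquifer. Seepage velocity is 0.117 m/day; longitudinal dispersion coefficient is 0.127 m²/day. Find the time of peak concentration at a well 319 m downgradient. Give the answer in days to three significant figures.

2720 days

For the 1D instantaneous-source solution, setting ∂C/∂t = 0 at fixed x gives v²t² + 2Dt − x² = 0, so t = (√(D² + v²x²) − D)/v².
√(D² + v²x²) = √(0.127² + 0.117² × 319²) = 37.32; v² = 0.013689.
t = (37.32 − 0.127)/0.013689 = 2720 days (vs. the pure-advection estimate x/v = 2730 d).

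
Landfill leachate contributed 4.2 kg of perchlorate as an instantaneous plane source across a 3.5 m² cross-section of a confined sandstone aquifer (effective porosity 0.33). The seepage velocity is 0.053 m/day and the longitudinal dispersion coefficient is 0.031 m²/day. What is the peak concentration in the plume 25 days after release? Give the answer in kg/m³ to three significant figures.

1.17 kg/m³

The peak of an instantaneous 1D plume sits at x = vt; there the Gaussian factor is 1 and C_max = M/(n_e·A·√(4πDt)), where n_e·A is the pore area the mass is dissolved in.
√(4πDt) = √(4π × 0.031 × 25) = 3.121 m, so C_max = 4.2/(0.33 × 3.5 × 3.121) = 1.17 kg/m³.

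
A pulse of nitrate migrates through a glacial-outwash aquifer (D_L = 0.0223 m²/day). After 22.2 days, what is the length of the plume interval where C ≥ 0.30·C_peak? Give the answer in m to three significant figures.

3.09 m

The plume is Gaussian with σ = √(2Dt) = √(2 × 0.0223 × 22.2) = 0.9950 m.
C/C_peak = exp(−Δx²/(2σ²)) = 0.30 ⇒ Δx = σ·√(−2 ln 0.30) = 0.9950 × 1.552 = 1.544 m.
Width = 2Δx = 3.09 m.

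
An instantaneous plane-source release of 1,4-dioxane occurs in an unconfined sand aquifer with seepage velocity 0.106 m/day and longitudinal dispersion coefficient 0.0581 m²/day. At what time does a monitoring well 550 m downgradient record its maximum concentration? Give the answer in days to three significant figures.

For the 1D instantaneous-source solution, setting ∂C/∂t = 0 at fixed x gives v²t² + 2Dt − x² = 0, so t = (√(D² + v²x²) − D)/v².
√(D² + v²x²) = √(0.0581² + 0.106² × 550²) = 58.30; v² = 0.011236.
t = (58.30 − 0.0581)/0.011236 = 5180 days (vs. the pure-advection estimate x/v = 5190 d).

5180 days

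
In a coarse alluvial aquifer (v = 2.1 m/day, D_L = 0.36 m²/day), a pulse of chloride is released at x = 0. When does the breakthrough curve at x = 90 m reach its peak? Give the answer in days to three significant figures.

42.8 days

For the 1D instantaneous-source solution, setting ∂C/∂t = 0 at fixed x gives v²t² + 2Dt − x² = 0, so t = (√(D² + v²x²) − D)/v².
√(D² + v²x²) = √(0.36² + 2.1² × 90²) = 189.0; v² = 4.41.
t = (189.0 − 0.36)/4.41 = 42.8 days (vs. the pure-advection estimate x/v = 42.9 d).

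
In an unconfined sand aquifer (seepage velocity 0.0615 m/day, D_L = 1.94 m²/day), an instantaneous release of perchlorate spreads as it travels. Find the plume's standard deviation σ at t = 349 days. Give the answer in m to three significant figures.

Dispersive spreading gives a Gaussian with σ² = 2Dt; advection only shifts the center.
σ = √(2 × 1.94 × 349) = 36.8 m.

36.8 m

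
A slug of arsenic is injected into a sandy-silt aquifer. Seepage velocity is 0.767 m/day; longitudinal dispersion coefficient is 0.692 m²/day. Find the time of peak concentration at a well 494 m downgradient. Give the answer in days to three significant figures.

643 days

For the 1D instantaneous-source solution, setting ∂C/∂t = 0 at fixed x gives v²t² + 2Dt − x² = 0, so t = (√(D² + v²x²) − D)/v².
√(D² + v²x²) = √(0.692² + 0.767² × 494²) = 378.9; v² = 0.588289.
t = (378.9 − 0.692)/0.588289 = 643 days (vs. the pure-advection estimate x/v = 644 d).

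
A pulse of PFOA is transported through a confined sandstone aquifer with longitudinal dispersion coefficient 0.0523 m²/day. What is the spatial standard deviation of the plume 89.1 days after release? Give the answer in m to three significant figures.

Dispersive spreading gives a Gaussian with σ² = 2Dt; advection only shifts the center.
σ = √(2 × 0.0523 × 89.1) = 3.05 m.

3.05 m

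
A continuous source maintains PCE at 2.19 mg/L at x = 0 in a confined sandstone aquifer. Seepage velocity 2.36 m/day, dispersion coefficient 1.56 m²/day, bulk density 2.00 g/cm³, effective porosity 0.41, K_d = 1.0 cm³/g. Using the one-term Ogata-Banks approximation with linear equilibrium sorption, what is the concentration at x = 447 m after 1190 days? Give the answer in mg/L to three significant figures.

Retardation factor R = 1 + ρ_b·K_d/n = 1 + 2.00 × 1.0/0.41 = 5.878.
Sorption retards both mechanisms: v_R = v/R = 0.4015 m/day, D_R = D/R = 0.2654 m²/day.
v_R·t = 0.4015 × 1190 = 477.785 m; 2√(D_R t) = 35.54 m; argument = (447 − 477.785)/35.54 = -0.8662.
C = C₀ × ½·erfc(-0.8662) = 2.19 × 0.8897 = 1.95 mg/L.

1.95 mg/L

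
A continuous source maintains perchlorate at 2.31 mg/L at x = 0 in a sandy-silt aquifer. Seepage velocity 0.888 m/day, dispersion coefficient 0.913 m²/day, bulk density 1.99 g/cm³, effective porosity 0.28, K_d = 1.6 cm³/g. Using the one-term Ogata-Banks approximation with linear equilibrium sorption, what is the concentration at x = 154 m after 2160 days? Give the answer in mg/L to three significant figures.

Retardation factor R = 1 + ρ_b·K_d/n = 1 + 1.99 × 1.6/0.28 = 12.37.
Sorption retards both mechanisms: v_R = v/R = 0.07179 m/day, D_R = D/R = 0.07381 m²/day.
v_R·t = 0.07179 × 2160 = 155.0664 m; 2√(D_R t) = 25.25 m; argument = (154 − 155.0664)/25.25 = -0.04223.
C = C₀ × ½·erfc(-0.04223) = 2.31 × 0.5238 = 1.21 mg/L.

1.21 mg/L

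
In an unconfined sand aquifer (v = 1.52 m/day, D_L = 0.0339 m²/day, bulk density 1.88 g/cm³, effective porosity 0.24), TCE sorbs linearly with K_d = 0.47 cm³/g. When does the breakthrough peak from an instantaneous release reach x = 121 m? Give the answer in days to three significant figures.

Retardation factor R = 1 + ρ_b·K_d/n = 1 + 1.88 × 0.47/0.24 = 4.682.
Sorption retards both mechanisms: v_R = v/R = 0.3246 m/day, D_R = D/R = 0.007240 m²/day.
Peak time from v_R²t² + 2D_R t − x² = 0: t = (√(D_R² + v_R²x²) − D_R)/v_R².
√(D_R² + v_R²x²) = √(0.007240² + 0.3246² × 121²) = 39.28; v_R² = 0.1054.
t = (39.28 − 0.007240)/0.1054 = 373 days.

373 days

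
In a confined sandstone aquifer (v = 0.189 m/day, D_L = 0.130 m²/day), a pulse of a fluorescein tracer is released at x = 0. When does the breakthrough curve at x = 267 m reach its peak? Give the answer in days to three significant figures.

1410 days

For the 1D instantaneous-source solution, setting ∂C/∂t = 0 at fixed x gives v²t² + 2Dt − x² = 0, so t = (√(D² + v²x²) − D)/v².
√(D² + v²x²) = √(0.130² + 0.189² × 267²) = 50.46; v² = 0.035721.
t = (50.46 − 0.130)/0.035721 = 1410 days (vs. the pure-advection estimate x/v = 1410 d).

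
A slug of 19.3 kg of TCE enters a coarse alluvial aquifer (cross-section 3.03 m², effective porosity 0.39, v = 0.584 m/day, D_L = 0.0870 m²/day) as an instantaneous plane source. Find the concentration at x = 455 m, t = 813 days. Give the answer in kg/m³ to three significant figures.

0.137 kg/m³

For an instantaneous plane source, C(x,t) = M/(n_e·A·√(4πDt)) · exp(−(x−vt)²/(4Dt)), with n_e·A the pore (flow) area.
Plume center vt = 0.584 × 813 = 474.792 m, so the well at 455 m is 19.792 m upgradient of the peak.
√(4πDt) = 29.81 m, giving peak height M/(n_e·A·√(4πDt)) = 19.3/(0.39 × 3.03 × 29.81) = 0.5479 kg/m³.
(x−vt)²/(4Dt) = (-19.792)²/(4 × 0.0870 × 813) = 1.385; exp(−1.385) = 0.2503.
C = 0.5479 × 0.2503 = 0.137 kg/m³.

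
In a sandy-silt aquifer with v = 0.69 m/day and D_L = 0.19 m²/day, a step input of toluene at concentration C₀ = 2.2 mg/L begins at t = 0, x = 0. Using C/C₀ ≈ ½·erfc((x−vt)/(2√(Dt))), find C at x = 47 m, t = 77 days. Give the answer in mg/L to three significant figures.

1.92 mg/L

For a continuous step input, C/C₀ ≈ ½·erfc((x−vt)/(2√(Dt))).
vt = 0.69 × 77 = 53.13 m and 2√(Dt) = 2√(0.19 × 77) = 7.650 m.
Argument (x−vt)/(2√(Dt)) = (47 − 53.13)/7.650 = -0.8013; ½·erfc(-0.8013) = 0.8714.
C = 2.2 × 0.8714 = 1.92 mg/L.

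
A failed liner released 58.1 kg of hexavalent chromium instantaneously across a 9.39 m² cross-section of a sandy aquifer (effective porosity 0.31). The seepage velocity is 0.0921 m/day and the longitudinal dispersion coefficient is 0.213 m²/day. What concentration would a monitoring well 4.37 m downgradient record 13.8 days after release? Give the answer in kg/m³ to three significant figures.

1.45 kg/m³

For an instantaneous plane source, C(x,t) = M/(n_e·A·√(4πDt)) · exp(−(x−vt)²/(4Dt)), with n_e·A the pore (flow) area.
Plume center vt = 0.0921 × 13.8 = 1.27098 m, so the well at 4.37 m is 3.09902 m downgradient of the peak.
√(4πDt) = 6.078 m, giving peak height M/(n_e·A·√(4πDt)) = 58.1/(0.31 × 9.39 × 6.078) = 3.284 kg/m³.
(x−vt)²/(4Dt) = (3.09902)²/(4 × 0.213 × 13.8) = 0.8168; exp(−0.8168) = 0.4418.
C = 3.284 × 0.4418 = 1.45 kg/m³.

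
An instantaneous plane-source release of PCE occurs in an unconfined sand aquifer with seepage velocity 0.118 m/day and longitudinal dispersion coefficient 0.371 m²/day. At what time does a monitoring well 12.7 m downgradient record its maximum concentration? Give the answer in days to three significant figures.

84.2 days

For the 1D instantaneous-source solution, setting ∂C/∂t = 0 at fixed x gives v²t² + 2Dt − x² = 0, so t = (√(D² + v²x²) − D)/v².
√(D² + v²x²) = √(0.371² + 0.118² × 12.7²) = 1.544; v² = 0.013924.
t = (1.544 − 0.371)/0.013924 = 84.2 days (vs. the pure-advection estimate x/v = 108 d).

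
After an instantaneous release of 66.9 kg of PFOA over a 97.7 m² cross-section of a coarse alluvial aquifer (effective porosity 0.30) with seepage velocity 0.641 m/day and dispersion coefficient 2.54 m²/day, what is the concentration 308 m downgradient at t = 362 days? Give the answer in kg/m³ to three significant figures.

0.00442 kg/m³

For an instantaneous plane source, C(x,t) = M/(n_e·A·√(4πDt)) · exp(−(x−vt)²/(4Dt)), with n_e·A the pore (flow) area.
Plume center vt = 0.641 × 362 = 232.042 m, so the well at 308 m is 75.958 m downgradient of the peak.
√(4πDt) = 107.5 m, giving peak height M/(n_e·A·√(4πDt)) = 66.9/(0.30 × 97.7 × 107.5) = 0.02123 kg/m³.
(x−vt)²/(4Dt) = (75.958)²/(4 × 2.54 × 362) = 1.569; exp(−1.569) = 0.2083.
C = 0.02123 × 0.2083 = 0.00442 kg/m³.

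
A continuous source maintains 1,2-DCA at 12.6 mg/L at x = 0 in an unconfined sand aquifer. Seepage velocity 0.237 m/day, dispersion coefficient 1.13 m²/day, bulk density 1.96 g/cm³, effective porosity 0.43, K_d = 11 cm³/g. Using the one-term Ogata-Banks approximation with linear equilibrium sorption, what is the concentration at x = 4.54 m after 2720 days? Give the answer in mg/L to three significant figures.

9.69 mg/L

Retardation factor R = 1 + ρ_b·K_d/n = 1 + 1.96 × 11/0.43 = 51.14.
Sorption retards both mechanisms: v_R = v/R = 0.004634 m/day, D_R = D/R = 0.02210 m²/day.
v_R·t = 0.004634 × 2720 = 12.60448 m; 2√(D_R t) = 15.51 m; argument = (4.54 − 12.60448)/15.51 = -0.5200.
C = C₀ × ½·erfc(-0.5200) = 12.6 × 0.7689 = 9.69 mg/L.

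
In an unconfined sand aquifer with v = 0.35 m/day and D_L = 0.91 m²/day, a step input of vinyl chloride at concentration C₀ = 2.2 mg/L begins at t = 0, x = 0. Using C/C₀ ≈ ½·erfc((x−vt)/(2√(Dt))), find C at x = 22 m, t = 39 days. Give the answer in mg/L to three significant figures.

0.354 mg/L

For a continuous step input, C/C₀ ≈ ½·erfc((x−vt)/(2√(Dt))).
vt = 0.35 × 39 = 13.65 m and 2√(Dt) = 2√(0.91 × 39) = 11.91 m.
Argument (x−vt)/(2√(Dt)) = (22 − 13.65)/11.91 = 0.7011; ½·erfc(0.7011) = 0.1607.
C = 2.2 × 0.1607 = 0.354 mg/L.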